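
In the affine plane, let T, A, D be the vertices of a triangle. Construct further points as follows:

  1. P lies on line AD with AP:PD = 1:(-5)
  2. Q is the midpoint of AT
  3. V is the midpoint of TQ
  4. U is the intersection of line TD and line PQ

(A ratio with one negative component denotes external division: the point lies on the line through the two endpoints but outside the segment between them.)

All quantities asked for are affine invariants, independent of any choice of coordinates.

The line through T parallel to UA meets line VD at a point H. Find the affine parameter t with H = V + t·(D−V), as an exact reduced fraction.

Work in coordinates with T = (0, 0), A = (1, 0), D = (0, 1).
1. P lies on line AD with AP:PD = 1:(-5) ⇒ P = (5/4, -1/4)
2. Q is the midpoint of AT ⇒ Q = (1/2, 0)
3. V is the midpoint of TQ ⇒ V = (1/4, 0)
4. U is the intersection of line TD and line PQ ⇒ U = (0, 1/6)
through T parallel to UA: direction (1, -1/6); meets VD at H = (6/23, -1/23)
H = V + t·(D−V) with t = -1/23

t = -1/23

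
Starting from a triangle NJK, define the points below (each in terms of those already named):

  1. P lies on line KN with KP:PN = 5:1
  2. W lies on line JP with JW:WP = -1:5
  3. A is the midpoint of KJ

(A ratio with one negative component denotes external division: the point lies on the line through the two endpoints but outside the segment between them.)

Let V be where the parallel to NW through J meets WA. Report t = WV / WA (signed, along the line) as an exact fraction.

t = 2/31

Choose coordinates N = (0, 0), J = (1, 0), K = (0, 1).
1. P lies on line KN with KP:PN = 5:1 ⇒ P = (0, 1/6)
2. W lies on line JP with JW:WP = -1:5 ⇒ W = (5/4, -1/24)
3. A is the midpoint of KJ ⇒ A = (1/2, 1/2)
through J parallel to NW: direction (5/4, -1/24); meets WA at V = (149/124, -5/744)
V = W + t·(A−W) with t = 2/31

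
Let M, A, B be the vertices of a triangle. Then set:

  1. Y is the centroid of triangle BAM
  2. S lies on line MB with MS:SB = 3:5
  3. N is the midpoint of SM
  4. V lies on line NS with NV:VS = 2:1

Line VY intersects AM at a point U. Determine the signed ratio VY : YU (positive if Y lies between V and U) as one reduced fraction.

Work in coordinates with M = (0, 0), A = (1, 0), B = (0, 1).
1. Y is the centroid of triangle BAM ⇒ Y = (1/3, 1/3)
2. S lies on line MB with MS:SB = 3:5 ⇒ S = (0, 3/8)
3. N is the midpoint of SM ⇒ N = (0, 3/16)
4. V lies on line NS with NV:VS = 2:1 ⇒ V = (0, 5/16)
line VY meets AM at U = (-5, 0)
Y = V + t·(U−V) with t = -1/15, so VY:YU = -1/15:16/15

VY:YU = -1/16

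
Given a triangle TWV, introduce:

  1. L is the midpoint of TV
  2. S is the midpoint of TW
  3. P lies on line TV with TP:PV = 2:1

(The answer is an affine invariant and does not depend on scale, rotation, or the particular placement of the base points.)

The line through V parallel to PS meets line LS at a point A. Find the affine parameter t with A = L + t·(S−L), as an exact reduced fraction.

t = 3

Set T = (0, 0), W = (1, 0), V = (0, 1); any affine frame gives the same invariant.
1. L is the midpoint of TV ⇒ L = (0, 1/2)
2. S is the midpoint of TW ⇒ S = (1/2, 0)
3. P lies on line TV with TP:PV = 2:1 ⇒ P = (0, 2/3)
through V parallel to PS: direction (1/2, -2/3); meets LS at A = (3/2, -1)
A = L + t·(S−L) with t = 3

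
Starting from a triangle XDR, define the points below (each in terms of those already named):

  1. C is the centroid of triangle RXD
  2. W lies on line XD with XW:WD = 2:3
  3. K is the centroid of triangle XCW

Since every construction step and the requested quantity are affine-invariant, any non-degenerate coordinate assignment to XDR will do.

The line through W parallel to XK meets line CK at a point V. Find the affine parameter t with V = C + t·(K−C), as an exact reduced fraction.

Choose coordinates X = (0, 0), D = (1, 0), R = (0, 1).
1. C is the centroid of triangle RXD ⇒ C = (1/3, 1/3)
2. W lies on line XD with XW:WD = 2:3 ⇒ W = (2/5, 0)
3. K is the centroid of triangle XCW ⇒ K = (11/45, 1/9)
through W parallel to XK: direction (11/45, 1/9); meets CK at V = (7/45, -1/9)
V = C + t·(K−C) with t = 2

t = 2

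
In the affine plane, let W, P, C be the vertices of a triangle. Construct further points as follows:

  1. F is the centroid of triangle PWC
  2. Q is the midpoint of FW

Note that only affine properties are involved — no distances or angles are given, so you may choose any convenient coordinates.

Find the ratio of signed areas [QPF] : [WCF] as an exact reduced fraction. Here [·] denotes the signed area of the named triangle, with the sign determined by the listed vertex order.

[QPF]:[WCF] = -1/2

Work in coordinates with W = (0, 0), P = (1, 0), C = (0, 1).
1. F is the centroid of triangle PWC ⇒ F = (1/3, 1/3)
2. Q is the midpoint of FW ⇒ Q = (1/6, 1/6)
2·[QPF] = 1/6, 2·[WCF] = -1/3
[QPF]:[WCF] = 1/6:-1/3 = -1/2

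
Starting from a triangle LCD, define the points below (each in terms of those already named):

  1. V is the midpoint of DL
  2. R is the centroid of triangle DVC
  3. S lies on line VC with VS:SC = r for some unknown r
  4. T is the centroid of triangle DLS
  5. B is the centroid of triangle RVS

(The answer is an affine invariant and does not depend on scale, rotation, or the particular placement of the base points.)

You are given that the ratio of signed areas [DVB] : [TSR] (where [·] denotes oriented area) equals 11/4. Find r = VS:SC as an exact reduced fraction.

Set L = (0, 0), C = (1, 0), D = (0, 1); any affine frame gives the same invariant.
1. V is the midpoint of DL ⇒ V = (0, 1/2)
2. R is the centroid of triangle DVC ⇒ R = (1/3, 1/2)
3. With VS:SC = r, write λ = r/(r+1) so S = V + λ·(C−V); S is affine-linear in λ
4. T is the centroid of triangle DLS ⇒ T is an affine combination of earlier points and hence also affine-linear in λ
5. B is the centroid of triangle RVS ⇒ B is an affine combination of earlier points and hence also affine-linear in λ
Every point depending on S is an affine combination of S and λ-independent points, so each such coordinate is linear in λ; the λ² term in each signed area is a multiple of (C−V)×(C−V) = 0, so 2·[DVB] and 2·[TSR] are each linear in λ. Evaluating at λ=0 and λ=1:
  2·[DVB] = 1/6·λ + 1/18,   2·[TSR] = 1/9·λ
So [DVB]:[TSR] = (1/6·λ + 1/18) / (1/9·λ). Setting this equal to 11/4:
  1/6·λ + 1/18 = 11/4·(1/9·λ)  ⇒  λ = 2/5
Then r = λ/(1−λ) = (2/5)/(3/5) = 2/3. Check: with r = 2/3, S = (2/5, 3/10) and [DVB]:[TSR] = 11/4 as required.

r = 2/3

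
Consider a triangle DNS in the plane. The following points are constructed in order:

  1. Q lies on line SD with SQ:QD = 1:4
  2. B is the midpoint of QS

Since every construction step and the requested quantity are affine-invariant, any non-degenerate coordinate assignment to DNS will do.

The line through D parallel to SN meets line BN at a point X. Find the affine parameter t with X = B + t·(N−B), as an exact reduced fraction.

Assign D = (0, 0), N = (1, 0), S = (0, 1) — the answer is frame-independent, so this choice is without loss of generality.
1. Q lies on line SD with SQ:QD = 1:4 ⇒ Q = (0, 4/5)
2. B is the midpoint of QS ⇒ B = (0, 9/10)
through D parallel to SN: direction (1, -1); meets BN at X = (-9, 9)
X = B + t·(N−B) with t = -9

t = -9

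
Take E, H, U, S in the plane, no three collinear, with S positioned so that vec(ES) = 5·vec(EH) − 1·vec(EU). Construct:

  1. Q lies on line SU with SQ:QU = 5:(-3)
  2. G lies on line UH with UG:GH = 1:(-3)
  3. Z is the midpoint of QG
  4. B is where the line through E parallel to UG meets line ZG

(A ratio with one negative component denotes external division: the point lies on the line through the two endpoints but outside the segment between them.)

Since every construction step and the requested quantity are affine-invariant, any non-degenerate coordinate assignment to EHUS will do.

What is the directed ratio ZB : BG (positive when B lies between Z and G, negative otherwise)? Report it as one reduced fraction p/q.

ZB:BG = 5/4

Set E = (0, 0), H = (1, 0), U = (0, 1), S = (5, -1); any affine frame gives the same invariant.
1. Q lies on line SU with SQ:QU = 5:(-3) ⇒ Q = (-15/2, 4)
2. G lies on line UH with UG:GH = 1:(-3) ⇒ G = (-1/2, 3/2)
3. Z is the midpoint of QG ⇒ Z = (-4, 11/4)
4. B is where the line through E parallel to UG meets line ZG ⇒ B = (-37/18, 37/18)
B = Z + t·(G−Z) with t = 5/9, so ZB:BG = t:(1−t) = 5/9:4/9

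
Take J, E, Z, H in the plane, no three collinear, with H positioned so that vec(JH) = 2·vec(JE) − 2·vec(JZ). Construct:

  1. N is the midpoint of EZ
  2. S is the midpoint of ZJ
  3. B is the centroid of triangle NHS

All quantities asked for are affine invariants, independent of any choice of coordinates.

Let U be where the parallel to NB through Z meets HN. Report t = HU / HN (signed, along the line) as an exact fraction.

t = 8/5

Work in coordinates with J = (0, 0), E = (1, 0), Z = (0, 1), H = (2, -2).
1. N is the midpoint of EZ ⇒ N = (1/2, 1/2)
2. S is the midpoint of ZJ ⇒ S = (0, 1/2)
3. B is the centroid of triangle NHS ⇒ B = (5/6, -1/3)
through Z parallel to NB: direction (1/3, -5/6); meets HN at U = (-2/5, 2)
U = H + t·(N−H) with t = 8/5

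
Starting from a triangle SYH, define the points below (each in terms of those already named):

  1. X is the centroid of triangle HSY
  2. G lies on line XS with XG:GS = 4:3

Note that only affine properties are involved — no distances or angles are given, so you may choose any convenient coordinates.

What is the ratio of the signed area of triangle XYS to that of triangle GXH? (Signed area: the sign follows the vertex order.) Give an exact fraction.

Choose coordinates S = (0, 0), Y = (1, 0), H = (0, 1).
1. X is the centroid of triangle HSY ⇒ X = (1/3, 1/3)
2. G lies on line XS with XG:GS = 4:3 ⇒ G = (1/7, 1/7)
2·[XYS] = -1/3, 2·[GXH] = 4/21
[XYS]:[GXH] = -1/3:4/21 = -7/4

[XYS]:[GXH] = -7/4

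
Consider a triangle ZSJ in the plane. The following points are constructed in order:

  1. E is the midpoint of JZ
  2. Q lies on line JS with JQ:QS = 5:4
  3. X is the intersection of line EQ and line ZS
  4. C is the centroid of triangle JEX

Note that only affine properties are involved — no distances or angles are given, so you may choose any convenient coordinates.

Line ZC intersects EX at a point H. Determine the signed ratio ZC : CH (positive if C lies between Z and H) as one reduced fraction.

ZC:CH = -4

Choose coordinates Z = (0, 0), S = (1, 0), J = (0, 1).
1. E is the midpoint of JZ ⇒ E = (0, 1/2)
2. Q lies on line JS with JQ:QS = 5:4 ⇒ Q = (5/9, 4/9)
3. X is the intersection of line EQ and line ZS ⇒ X = (5, 0)
4. C is the centroid of triangle JEX ⇒ C = (5/3, 1/2)
line ZC meets EX at H = (5/4, 3/8)
C = Z + t·(H−Z) with t = 4/3, so ZC:CH = 4/3:-1/3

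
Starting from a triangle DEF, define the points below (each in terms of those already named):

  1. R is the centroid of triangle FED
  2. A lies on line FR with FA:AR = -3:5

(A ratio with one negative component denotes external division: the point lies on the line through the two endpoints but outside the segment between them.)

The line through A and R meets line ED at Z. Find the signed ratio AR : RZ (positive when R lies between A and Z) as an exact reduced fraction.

AR:RZ = 5

Assign D = (0, 0), E = (1, 0), F = (0, 1) — the answer is frame-independent, so this choice is without loss of generality.
1. R is the centroid of triangle FED ⇒ R = (1/3, 1/3)
2. A lies on line FR with FA:AR = -3:5 ⇒ A = (-1/2, 2)
line AR meets ED at Z = (1/2, 0)
R = A + t·(Z−A) with t = 5/6, so AR:RZ = 5/6:1/6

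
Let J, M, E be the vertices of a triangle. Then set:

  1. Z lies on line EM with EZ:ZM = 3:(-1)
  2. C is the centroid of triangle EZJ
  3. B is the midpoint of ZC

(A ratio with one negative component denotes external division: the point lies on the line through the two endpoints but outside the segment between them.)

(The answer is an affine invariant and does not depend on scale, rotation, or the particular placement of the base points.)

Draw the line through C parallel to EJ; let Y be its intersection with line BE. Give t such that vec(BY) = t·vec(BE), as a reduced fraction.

Choose coordinates J = (0, 0), M = (1, 0), E = (0, 1).
1. Z lies on line EM with EZ:ZM = 3:(-1) ⇒ Z = (3/2, -1/2)
2. C is the centroid of triangle EZJ ⇒ C = (1/2, 1/6)
3. B is the midpoint of ZC ⇒ B = (1, -1/6)
through C parallel to EJ: direction (0, -1); meets BE at Y = (1/2, 5/12)
Y = B + t·(E−B) with t = 1/2

t = 1/2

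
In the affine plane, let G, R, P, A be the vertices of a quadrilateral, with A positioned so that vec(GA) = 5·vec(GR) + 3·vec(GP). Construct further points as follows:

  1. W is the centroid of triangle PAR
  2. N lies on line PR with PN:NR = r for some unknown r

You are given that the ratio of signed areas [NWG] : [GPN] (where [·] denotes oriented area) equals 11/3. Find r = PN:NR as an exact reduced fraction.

Work in coordinates with G = (0, 0), R = (1, 0), P = (0, 1), A = (5, 3).
1. W is the centroid of triangle PAR ⇒ W = (2, 4/3)
2. With PN:NR = r, write λ = r/(r+1) so N = P + λ·(R−P); N is affine-linear in λ
Every point depending on N is an affine combination of N and λ-independent points, so each such coordinate is linear in λ; the λ² term in each signed area is a multiple of (R−P)×(R−P) = 0, so 2·[NWG] and 2·[GPN] are each linear in λ. Evaluating at λ=0 and λ=1:
  2·[NWG] = 10/3·λ − 2,   2·[GPN] = −λ
So [NWG]:[GPN] = (10/3·λ − 2) / (−λ). Setting this equal to 11/3:
  10/3·λ − 2 = 11/3·(−λ)  ⇒  λ = 2/7
Then r = λ/(1−λ) = (2/7)/(5/7) = 2/5. Check: with r = 2/5, N = (2/7, 5/7) and [NWG]:[GPN] = 11/3 as required.

r = 2/5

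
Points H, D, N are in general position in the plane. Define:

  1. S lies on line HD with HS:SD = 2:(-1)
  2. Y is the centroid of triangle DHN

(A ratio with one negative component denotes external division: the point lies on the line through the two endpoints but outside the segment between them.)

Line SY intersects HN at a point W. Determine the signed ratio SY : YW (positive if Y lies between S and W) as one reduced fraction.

Work in coordinates with H = (0, 0), D = (1, 0), N = (0, 1).
1. S lies on line HD with HS:SD = 2:(-1) ⇒ S = (2, 0)
2. Y is the centroid of triangle DHN ⇒ Y = (1/3, 1/3)
line SY meets HN at W = (0, 2/5)
Y = S + t·(W−S) with t = 5/6, so SY:YW = 5/6:1/6

SY:YW = 5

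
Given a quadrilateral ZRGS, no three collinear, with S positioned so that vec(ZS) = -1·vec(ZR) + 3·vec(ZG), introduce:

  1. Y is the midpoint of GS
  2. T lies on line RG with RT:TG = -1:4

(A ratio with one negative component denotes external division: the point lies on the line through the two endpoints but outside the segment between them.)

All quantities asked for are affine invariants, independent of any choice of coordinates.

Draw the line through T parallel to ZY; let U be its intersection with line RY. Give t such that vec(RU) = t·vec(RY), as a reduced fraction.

t = -1/4

Assign Z = (0, 0), R = (1, 0), G = (0, 1), S = (-1, 3) — the answer is frame-independent, so this choice is without loss of generality.
1. Y is the midpoint of GS ⇒ Y = (-1/2, 2)
2. T lies on line RG with RT:TG = -1:4 ⇒ T = (4/3, -1/3)
through T parallel to ZY: direction (-1/2, 2); meets RY at U = (11/8, -1/2)
U = R + t·(Y−R) with t = -1/4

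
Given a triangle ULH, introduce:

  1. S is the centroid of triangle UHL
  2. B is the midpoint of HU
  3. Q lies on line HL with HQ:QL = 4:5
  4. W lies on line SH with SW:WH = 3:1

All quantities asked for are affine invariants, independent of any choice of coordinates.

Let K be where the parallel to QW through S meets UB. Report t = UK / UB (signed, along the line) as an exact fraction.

Set U = (0, 0), L = (1, 0), H = (0, 1); any affine frame gives the same invariant.
1. S is the centroid of triangle UHL ⇒ S = (1/3, 1/3)
2. B is the midpoint of HU ⇒ B = (0, 1/2)
3. Q lies on line HL with HQ:QL = 4:5 ⇒ Q = (4/9, 5/9)
4. W lies on line SH with SW:WH = 3:1 ⇒ W = (1/12, 5/6)
through S parallel to QW: direction (-13/36, 5/18); meets UB at K = (0, 23/39)
K = U + t·(B−U) with t = 46/39

t = 46/39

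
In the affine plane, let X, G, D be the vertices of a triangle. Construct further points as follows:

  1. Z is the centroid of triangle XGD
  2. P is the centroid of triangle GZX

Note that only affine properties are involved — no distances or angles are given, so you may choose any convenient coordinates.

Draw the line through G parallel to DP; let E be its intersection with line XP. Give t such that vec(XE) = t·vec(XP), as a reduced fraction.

Set X = (0, 0), G = (1, 0), D = (0, 1); any affine frame gives the same invariant.
1. Z is the centroid of triangle XGD ⇒ Z = (1/3, 1/3)
2. P is the centroid of triangle GZX ⇒ P = (4/9, 1/9)
through G parallel to DP: direction (4/9, -8/9); meets XP at E = (8/9, 2/9)
E = X + t·(P−X) with t = 2

t = 2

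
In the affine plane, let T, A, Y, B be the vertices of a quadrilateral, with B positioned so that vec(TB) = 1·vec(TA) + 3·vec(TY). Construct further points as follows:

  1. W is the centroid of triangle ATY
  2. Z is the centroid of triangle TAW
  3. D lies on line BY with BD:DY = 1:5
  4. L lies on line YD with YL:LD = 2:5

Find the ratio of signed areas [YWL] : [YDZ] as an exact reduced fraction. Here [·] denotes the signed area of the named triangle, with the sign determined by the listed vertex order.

[YWL]:[YDZ] = -3/14

Work in coordinates with T = (0, 0), A = (1, 0), Y = (0, 1), B = (1, 3).
1. W is the centroid of triangle ATY ⇒ W = (1/3, 1/3)
2. Z is the centroid of triangle TAW ⇒ Z = (4/9, 1/9)
3. D lies on line BY with BD:DY = 1:5 ⇒ D = (5/6, 8/3)
4. L lies on line YD with YL:LD = 2:5 ⇒ L = (5/21, 31/21)
2·[YWL] = 20/63, 2·[YDZ] = -40/27
[YWL]:[YDZ] = 20/63:-40/27 = -3/14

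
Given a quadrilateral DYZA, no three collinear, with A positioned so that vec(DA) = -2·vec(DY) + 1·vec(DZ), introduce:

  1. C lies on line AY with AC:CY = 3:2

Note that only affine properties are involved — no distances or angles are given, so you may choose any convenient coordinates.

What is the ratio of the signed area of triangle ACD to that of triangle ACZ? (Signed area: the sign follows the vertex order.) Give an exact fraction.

Assign D = (0, 0), Y = (1, 0), Z = (0, 1), A = (-2, 1) — the answer is frame-independent, so this choice is without loss of generality.
1. C lies on line AY with AC:CY = 3:2 ⇒ C = (-1/5, 2/5)
2·[ACD] = -3/5, 2·[ACZ] = 6/5
[ACD]:[ACZ] = -3/5:6/5 = -1/2

[ACD]:[ACZ] = -1/2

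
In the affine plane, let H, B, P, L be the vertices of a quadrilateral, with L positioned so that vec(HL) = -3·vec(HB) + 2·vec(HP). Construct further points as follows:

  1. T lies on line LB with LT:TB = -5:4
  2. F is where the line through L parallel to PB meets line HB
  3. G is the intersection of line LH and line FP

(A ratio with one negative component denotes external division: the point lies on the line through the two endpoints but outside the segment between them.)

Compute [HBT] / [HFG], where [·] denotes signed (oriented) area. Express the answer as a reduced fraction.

[HBT]:[HFG] = 20

Work in coordinates with H = (0, 0), B = (1, 0), P = (0, 1), L = (-3, 2).
1. T lies on line LB with LT:TB = -5:4 ⇒ T = (17, -8)
2. F is where the line through L parallel to PB meets line HB ⇒ F = (-1, 0)
3. G is the intersection of line LH and line FP ⇒ G = (-3/5, 2/5)
2·[HBT] = -8, 2·[HFG] = -2/5
[HBT]:[HFG] = -8:-2/5 = 20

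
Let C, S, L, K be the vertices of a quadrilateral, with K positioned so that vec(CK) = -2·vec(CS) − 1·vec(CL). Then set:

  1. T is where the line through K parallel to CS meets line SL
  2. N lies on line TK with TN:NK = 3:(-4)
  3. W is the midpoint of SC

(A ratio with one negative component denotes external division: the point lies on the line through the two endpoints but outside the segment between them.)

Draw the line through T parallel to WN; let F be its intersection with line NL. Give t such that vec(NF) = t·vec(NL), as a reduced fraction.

Assign C = (0, 0), S = (1, 0), L = (0, 1), K = (-2, -1) — the answer is frame-independent, so this choice is without loss of generality.
1. T is where the line through K parallel to CS meets line SL ⇒ T = (2, -1)
2. N lies on line TK with TN:NK = 3:(-4) ⇒ N = (14, -1)
3. W is the midpoint of SC ⇒ W = (1/2, 0)
through T parallel to WN: direction (27/2, -1); meets NL at F = (350/13, -37/13)
F = N + t·(L−N) with t = -12/13

t = -12/13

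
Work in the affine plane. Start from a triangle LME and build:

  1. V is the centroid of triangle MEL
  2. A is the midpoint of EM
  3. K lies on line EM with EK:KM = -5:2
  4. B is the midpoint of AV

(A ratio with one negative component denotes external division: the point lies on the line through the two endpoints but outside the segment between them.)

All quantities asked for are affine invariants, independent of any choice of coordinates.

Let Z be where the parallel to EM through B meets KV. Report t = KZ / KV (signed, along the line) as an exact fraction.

t = 1/2

Assign L = (0, 0), M = (1, 0), E = (0, 1) — the answer is frame-independent, so this choice is without loss of generality.
1. V is the centroid of triangle MEL ⇒ V = (1/3, 1/3)
2. A is the midpoint of EM ⇒ A = (1/2, 1/2)
3. K lies on line EM with EK:KM = -5:2 ⇒ K = (5/3, -2/3)
4. B is the midpoint of AV ⇒ B = (5/12, 5/12)
through B parallel to EM: direction (1, -1); meets KV at Z = (1, -1/6)
Z = K + t·(V−K) with t = 1/2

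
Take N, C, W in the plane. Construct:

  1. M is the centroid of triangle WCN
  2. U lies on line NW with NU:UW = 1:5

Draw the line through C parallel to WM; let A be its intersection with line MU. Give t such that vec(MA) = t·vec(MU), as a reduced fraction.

Assign N = (0, 0), C = (1, 0), W = (0, 1) — the answer is frame-independent, so this choice is without loss of generality.
1. M is the centroid of triangle WCN ⇒ M = (1/3, 1/3)
2. U lies on line NW with NU:UW = 1:5 ⇒ U = (0, 1/6)
through C parallel to WM: direction (1/3, -2/3); meets MU at A = (11/15, 8/15)
A = M + t·(U−M) with t = -6/5

t = -6/5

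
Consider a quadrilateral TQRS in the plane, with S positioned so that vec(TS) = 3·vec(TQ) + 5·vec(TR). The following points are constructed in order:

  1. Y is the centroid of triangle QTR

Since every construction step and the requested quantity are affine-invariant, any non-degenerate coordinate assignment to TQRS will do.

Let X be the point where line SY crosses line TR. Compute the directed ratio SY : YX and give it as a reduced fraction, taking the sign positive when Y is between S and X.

Work in coordinates with T = (0, 0), Q = (1, 0), R = (0, 1), S = (3, 5).
1. Y is the centroid of triangle QTR ⇒ Y = (1/3, 1/3)
line SY meets TR at X = (0, -1/4)
Y = S + t·(X−S) with t = 8/9, so SY:YX = 8/9:1/9

SY:YX = 8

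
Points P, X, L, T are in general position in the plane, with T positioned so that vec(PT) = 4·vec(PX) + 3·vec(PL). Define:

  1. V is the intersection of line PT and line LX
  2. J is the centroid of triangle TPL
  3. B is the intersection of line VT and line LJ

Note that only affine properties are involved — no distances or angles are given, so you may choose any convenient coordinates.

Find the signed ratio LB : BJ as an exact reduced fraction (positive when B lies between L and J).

Work in coordinates with P = (0, 0), X = (1, 0), L = (0, 1), T = (4, 3).
1. V is the intersection of line PT and line LX ⇒ V = (4/7, 3/7)
2. J is the centroid of triangle TPL ⇒ J = (4/3, 4/3)
3. B is the intersection of line VT and line LJ ⇒ B = (2, 3/2)
B = L + t·(J−L) with t = 3/2, so LB:BJ = t:(1−t) = 3/2:-1/2

LB:BJ = -3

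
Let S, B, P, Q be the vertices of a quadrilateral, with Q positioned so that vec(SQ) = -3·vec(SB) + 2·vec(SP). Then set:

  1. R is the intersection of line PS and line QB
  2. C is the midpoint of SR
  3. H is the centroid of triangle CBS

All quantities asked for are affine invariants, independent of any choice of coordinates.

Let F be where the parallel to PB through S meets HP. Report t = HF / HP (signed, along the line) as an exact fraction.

t = -5/7

Work in coordinates with S = (0, 0), B = (1, 0), P = (0, 1), Q = (-3, 2).
1. R is the intersection of line PS and line QB ⇒ R = (0, 1/2)
2. C is the midpoint of SR ⇒ C = (0, 1/4)
3. H is the centroid of triangle CBS ⇒ H = (1/3, 1/12)
through S parallel to PB: direction (1, -1); meets HP at F = (4/7, -4/7)
F = H + t·(P−H) with t = -5/7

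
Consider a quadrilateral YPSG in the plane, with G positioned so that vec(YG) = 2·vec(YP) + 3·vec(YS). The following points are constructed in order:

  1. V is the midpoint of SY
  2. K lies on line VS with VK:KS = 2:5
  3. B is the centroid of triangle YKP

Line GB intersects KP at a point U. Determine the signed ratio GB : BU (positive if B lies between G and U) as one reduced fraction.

GB:BU = -18

Set Y = (0, 0), P = (1, 0), S = (0, 1), G = (2, 3); any affine frame gives the same invariant.
1. V is the midpoint of SY ⇒ V = (0, 1/2)
2. K lies on line VS with VK:KS = 2:5 ⇒ K = (0, 9/14)
3. B is the centroid of triangle YKP ⇒ B = (1/3, 3/14)
line GB meets KP at U = (23/54, 31/84)
B = G + t·(U−G) with t = 18/17, so GB:BU = 18/17:-1/17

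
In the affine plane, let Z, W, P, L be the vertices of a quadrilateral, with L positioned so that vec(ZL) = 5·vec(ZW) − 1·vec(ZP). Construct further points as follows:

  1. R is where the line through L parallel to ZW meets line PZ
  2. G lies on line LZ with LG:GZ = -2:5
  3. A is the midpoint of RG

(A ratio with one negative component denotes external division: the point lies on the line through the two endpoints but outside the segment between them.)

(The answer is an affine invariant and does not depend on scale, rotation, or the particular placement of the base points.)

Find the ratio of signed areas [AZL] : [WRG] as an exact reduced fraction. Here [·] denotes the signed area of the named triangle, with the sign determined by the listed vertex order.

[AZL]:[WRG] = -5/18

Choose coordinates Z = (0, 0), W = (1, 0), P = (0, 1), L = (5, -1).
1. R is where the line through L parallel to ZW meets line PZ ⇒ R = (0, -1)
2. G lies on line LZ with LG:GZ = -2:5 ⇒ G = (25/3, -5/3)
3. A is the midpoint of RG ⇒ A = (25/6, -4/3)
2·[AZL] = -5/2, 2·[WRG] = 9
[AZL]:[WRG] = -5/2:9 = -5/18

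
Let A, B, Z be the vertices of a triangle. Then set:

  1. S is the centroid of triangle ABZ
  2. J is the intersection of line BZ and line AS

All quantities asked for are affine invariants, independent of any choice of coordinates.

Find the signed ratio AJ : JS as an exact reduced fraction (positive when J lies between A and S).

Assign A = (0, 0), B = (1, 0), Z = (0, 1) — the answer is frame-independent, so this choice is without loss of generality.
1. S is the centroid of triangle ABZ ⇒ S = (1/3, 1/3)
2. J is the intersection of line BZ and line AS ⇒ J = (1/2, 1/2)
J = A + t·(S−A) with t = 3/2, so AJ:JS = t:(1−t) = 3/2:-1/2

AJ:JS = -3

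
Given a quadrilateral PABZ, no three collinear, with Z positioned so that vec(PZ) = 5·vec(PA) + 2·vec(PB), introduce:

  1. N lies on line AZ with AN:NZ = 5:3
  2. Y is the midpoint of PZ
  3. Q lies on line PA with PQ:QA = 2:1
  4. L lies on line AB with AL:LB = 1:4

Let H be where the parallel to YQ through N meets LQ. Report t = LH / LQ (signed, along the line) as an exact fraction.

Assign P = (0, 0), A = (1, 0), B = (0, 1), Z = (5, 2) — the answer is frame-independent, so this choice is without loss of generality.
1. N lies on line AZ with AN:NZ = 5:3 ⇒ N = (7/2, 5/4)
2. Y is the midpoint of PZ ⇒ Y = (5/2, 1)
3. Q lies on line PA with PQ:QA = 2:1 ⇒ Q = (2/3, 0)
4. L lies on line AB with AL:LB = 1:4 ⇒ L = (4/5, 1/5)
through N parallel to YQ: direction (-11/6, -1); meets LQ at H = (5/14, -13/28)
H = L + t·(Q−L) with t = 93/28

t = 93/28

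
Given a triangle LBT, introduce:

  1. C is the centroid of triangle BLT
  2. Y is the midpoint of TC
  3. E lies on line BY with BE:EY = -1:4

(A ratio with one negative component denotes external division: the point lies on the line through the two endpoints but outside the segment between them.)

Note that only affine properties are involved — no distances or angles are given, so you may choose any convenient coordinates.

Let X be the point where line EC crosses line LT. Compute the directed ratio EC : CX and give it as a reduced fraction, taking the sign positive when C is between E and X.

EC:CX = 17/6

Work in coordinates with L = (0, 0), B = (1, 0), T = (0, 1).
1. C is the centroid of triangle BLT ⇒ C = (1/3, 1/3)
2. Y is the midpoint of TC ⇒ Y = (1/6, 2/3)
3. E lies on line BY with BE:EY = -1:4 ⇒ E = (23/18, -2/9)
line EC meets LT at X = (0, 9/17)
C = E + t·(X−E) with t = 17/23, so EC:CX = 17/23:6/23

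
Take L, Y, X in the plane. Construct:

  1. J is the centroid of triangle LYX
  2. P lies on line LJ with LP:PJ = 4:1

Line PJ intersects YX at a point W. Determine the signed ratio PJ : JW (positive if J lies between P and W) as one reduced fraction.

Set L = (0, 0), Y = (1, 0), X = (0, 1); any affine frame gives the same invariant.
1. J is the centroid of triangle LYX ⇒ J = (1/3, 1/3)
2. P lies on line LJ with LP:PJ = 4:1 ⇒ P = (4/15, 4/15)
line PJ meets YX at W = (1/2, 1/2)
J = P + t·(W−P) with t = 2/7, so PJ:JW = 2/7:5/7

PJ:JW = 2/5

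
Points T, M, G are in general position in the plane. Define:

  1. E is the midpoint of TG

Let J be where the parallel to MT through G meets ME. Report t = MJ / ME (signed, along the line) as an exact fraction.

t = 2

Work in coordinates with T = (0, 0), M = (1, 0), G = (0, 1).
1. E is the midpoint of TG ⇒ E = (0, 1/2)
through G parallel to MT: direction (-1, 0); meets ME at J = (-1, 1)
J = M + t·(E−M) with t = 2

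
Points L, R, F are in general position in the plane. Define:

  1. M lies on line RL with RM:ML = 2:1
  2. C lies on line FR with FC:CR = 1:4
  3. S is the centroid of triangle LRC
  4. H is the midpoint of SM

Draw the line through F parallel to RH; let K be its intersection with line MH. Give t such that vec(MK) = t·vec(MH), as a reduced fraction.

Choose coordinates L = (0, 0), R = (1, 0), F = (0, 1).
1. M lies on line RL with RM:ML = 2:1 ⇒ M = (1/3, 0)
2. C lies on line FR with FC:CR = 1:4 ⇒ C = (1/5, 4/5)
3. S is the centroid of triangle LRC ⇒ S = (2/5, 4/15)
4. H is the midpoint of SM ⇒ H = (11/30, 2/15)
through F parallel to RH: direction (-19/30, 2/15); meets MH at K = (133/240, 53/60)
K = M + t·(H−M) with t = 53/8

t = 53/8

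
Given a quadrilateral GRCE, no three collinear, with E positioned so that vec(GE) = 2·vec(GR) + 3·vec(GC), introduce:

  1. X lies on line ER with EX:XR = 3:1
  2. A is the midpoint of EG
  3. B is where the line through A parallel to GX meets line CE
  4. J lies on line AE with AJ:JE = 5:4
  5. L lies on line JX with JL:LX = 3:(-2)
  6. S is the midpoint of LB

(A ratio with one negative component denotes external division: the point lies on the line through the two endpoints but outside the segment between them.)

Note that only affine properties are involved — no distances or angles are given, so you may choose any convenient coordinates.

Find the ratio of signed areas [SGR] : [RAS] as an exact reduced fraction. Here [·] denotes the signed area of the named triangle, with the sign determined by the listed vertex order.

Assign G = (0, 0), R = (1, 0), C = (0, 1), E = (2, 3) — the answer is frame-independent, so this choice is without loss of generality.
1. X lies on line ER with EX:XR = 3:1 ⇒ X = (5/4, 3/4)
2. A is the midpoint of EG ⇒ A = (1, 3/2)
3. B is where the line through A parallel to GX meets line CE ⇒ B = (-1/4, 3/4)
4. J lies on line AE with AJ:JE = 5:4 ⇒ J = (14/9, 7/3)
5. L lies on line JX with JL:LX = 3:(-2) ⇒ L = (23/36, -29/12)
6. S is the midpoint of LB ⇒ S = (7/36, -5/6)
2·[SGR] = -5/6, 2·[RAS] = 29/24
[SGR]:[RAS] = -5/6:29/24 = -20/29

[SGR]:[RAS] = -20/29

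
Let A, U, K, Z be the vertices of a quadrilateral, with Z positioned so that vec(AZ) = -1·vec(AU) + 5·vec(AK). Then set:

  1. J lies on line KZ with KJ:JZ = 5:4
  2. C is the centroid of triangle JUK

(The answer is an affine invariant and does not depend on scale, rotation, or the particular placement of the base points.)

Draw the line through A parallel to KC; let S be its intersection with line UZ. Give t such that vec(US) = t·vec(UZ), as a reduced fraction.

Choose coordinates A = (0, 0), U = (1, 0), K = (0, 1), Z = (-1, 5).
1. J lies on line KZ with KJ:JZ = 5:4 ⇒ J = (-5/9, 29/9)
2. C is the centroid of triangle JUK ⇒ C = (4/27, 38/27)
through A parallel to KC: direction (4/27, 11/27); meets UZ at S = (10/21, 55/42)
S = U + t·(Z−U) with t = 11/42

t = 11/42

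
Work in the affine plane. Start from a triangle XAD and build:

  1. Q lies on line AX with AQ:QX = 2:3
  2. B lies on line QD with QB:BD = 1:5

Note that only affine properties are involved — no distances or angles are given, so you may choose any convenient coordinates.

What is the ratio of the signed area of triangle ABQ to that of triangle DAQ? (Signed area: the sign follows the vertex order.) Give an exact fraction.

Choose coordinates X = (0, 0), A = (1, 0), D = (0, 1).
1. Q lies on line AX with AQ:QX = 2:3 ⇒ Q = (3/5, 0)
2. B lies on line QD with QB:BD = 1:5 ⇒ B = (1/2, 1/6)
2·[ABQ] = 1/15, 2·[DAQ] = -2/5
[ABQ]:[DAQ] = 1/15:-2/5 = -1/6

[ABQ]:[DAQ] = -1/6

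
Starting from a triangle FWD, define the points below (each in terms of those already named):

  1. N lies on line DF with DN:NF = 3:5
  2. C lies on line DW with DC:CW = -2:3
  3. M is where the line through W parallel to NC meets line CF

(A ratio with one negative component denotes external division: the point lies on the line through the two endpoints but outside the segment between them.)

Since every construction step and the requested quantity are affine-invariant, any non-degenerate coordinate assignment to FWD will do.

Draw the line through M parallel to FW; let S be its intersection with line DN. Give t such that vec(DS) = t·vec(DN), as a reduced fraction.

t = -188/15

Work in coordinates with F = (0, 0), W = (1, 0), D = (0, 1).
1. N lies on line DF with DN:NF = 3:5 ⇒ N = (0, 5/8)
2. C lies on line DW with DC:CW = -2:3 ⇒ C = (-2, 3)
3. M is where the line through W parallel to NC meets line CF ⇒ M = (-19/5, 57/10)
through M parallel to FW: direction (1, 0); meets DN at S = (0, 57/10)
S = D + t·(N−D) with t = -188/15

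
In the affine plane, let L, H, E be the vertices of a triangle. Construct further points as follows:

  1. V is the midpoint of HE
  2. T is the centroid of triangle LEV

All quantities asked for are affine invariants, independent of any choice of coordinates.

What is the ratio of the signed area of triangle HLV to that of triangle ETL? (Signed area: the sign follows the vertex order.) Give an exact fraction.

[HLV]:[ETL] = 3

Work in coordinates with L = (0, 0), H = (1, 0), E = (0, 1).
1. V is the midpoint of HE ⇒ V = (1/2, 1/2)
2. T is the centroid of triangle LEV ⇒ T = (1/6, 1/2)
2·[HLV] = -1/2, 2·[ETL] = -1/6
[HLV]:[ETL] = -1/2:-1/6 = 3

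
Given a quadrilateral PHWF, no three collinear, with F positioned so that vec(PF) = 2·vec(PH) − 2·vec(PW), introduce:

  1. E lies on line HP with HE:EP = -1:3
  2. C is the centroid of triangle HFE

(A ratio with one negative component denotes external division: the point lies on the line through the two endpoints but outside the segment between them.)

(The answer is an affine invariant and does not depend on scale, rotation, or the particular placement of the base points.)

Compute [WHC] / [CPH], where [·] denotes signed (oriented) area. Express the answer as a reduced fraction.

Work in coordinates with P = (0, 0), H = (1, 0), W = (0, 1), F = (2, -2).
1. E lies on line HP with HE:EP = -1:3 ⇒ E = (3/2, 0)
2. C is the centroid of triangle HFE ⇒ C = (3/2, -2/3)
2·[WHC] = -1/6, 2·[CPH] = -2/3
[WHC]:[CPH] = -1/6:-2/3 = 1/4

[WHC]:[CPH] = 1/4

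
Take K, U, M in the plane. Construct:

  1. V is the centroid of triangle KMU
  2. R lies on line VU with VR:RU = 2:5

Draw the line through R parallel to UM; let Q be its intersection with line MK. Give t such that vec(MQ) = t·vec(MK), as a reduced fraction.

Work in coordinates with K = (0, 0), U = (1, 0), M = (0, 1).
1. V is the centroid of triangle KMU ⇒ V = (1/3, 1/3)
2. R lies on line VU with VR:RU = 2:5 ⇒ R = (11/21, 5/21)
through R parallel to UM: direction (-1, 1); meets MK at Q = (0, 16/21)
Q = M + t·(K−M) with t = 5/21

t = 5/21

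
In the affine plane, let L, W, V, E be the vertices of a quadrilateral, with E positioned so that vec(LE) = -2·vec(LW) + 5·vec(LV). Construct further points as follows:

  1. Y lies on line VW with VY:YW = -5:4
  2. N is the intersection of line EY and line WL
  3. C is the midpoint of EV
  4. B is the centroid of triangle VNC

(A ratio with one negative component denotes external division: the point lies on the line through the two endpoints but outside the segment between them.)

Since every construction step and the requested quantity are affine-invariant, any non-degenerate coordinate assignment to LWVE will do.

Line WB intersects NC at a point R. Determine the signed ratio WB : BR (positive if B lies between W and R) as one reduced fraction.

WB:BR = 47/25

Set L = (0, 0), W = (1, 0), V = (0, 1), E = (-2, 5); any affine frame gives the same invariant.
1. Y lies on line VW with VY:YW = -5:4 ⇒ Y = (5, -4)
2. N is the intersection of line EY and line WL ⇒ N = (17/9, 0)
3. C is the midpoint of EV ⇒ C = (-1, 3)
4. B is the centroid of triangle VNC ⇒ B = (8/27, 4/3)
line WB meets NC at R = (-11/141, 96/47)
B = W + t·(R−W) with t = 47/72, so WB:BR = 47/72:25/72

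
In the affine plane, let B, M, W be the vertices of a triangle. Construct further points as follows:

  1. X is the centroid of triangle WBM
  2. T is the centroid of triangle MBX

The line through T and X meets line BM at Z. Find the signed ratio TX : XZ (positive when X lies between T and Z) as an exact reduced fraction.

TX:XZ = -2/3

Work in coordinates with B = (0, 0), M = (1, 0), W = (0, 1).
1. X is the centroid of triangle WBM ⇒ X = (1/3, 1/3)
2. T is the centroid of triangle MBX ⇒ T = (4/9, 1/9)
line TX meets BM at Z = (1/2, 0)
X = T + t·(Z−T) with t = -2, so TX:XZ = -2:3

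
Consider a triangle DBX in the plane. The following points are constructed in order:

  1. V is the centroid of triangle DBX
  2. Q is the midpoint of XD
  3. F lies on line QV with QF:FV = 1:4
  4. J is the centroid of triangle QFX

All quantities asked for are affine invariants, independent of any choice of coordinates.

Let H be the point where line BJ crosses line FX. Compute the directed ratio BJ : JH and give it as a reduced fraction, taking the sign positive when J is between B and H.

Assign D = (0, 0), B = (1, 0), X = (0, 1) — the answer is frame-independent, so this choice is without loss of generality.
1. V is the centroid of triangle DBX ⇒ V = (1/3, 1/3)
2. Q is the midpoint of XD ⇒ Q = (0, 1/2)
3. F lies on line QV with QF:FV = 1:4 ⇒ F = (1/15, 7/15)
4. J is the centroid of triangle QFX ⇒ J = (1/45, 59/90)
line BJ meets FX at H = (29/645, 413/645)
J = B + t·(H−B) with t = 43/42, so BJ:JH = 43/42:-1/42

BJ:JH = -43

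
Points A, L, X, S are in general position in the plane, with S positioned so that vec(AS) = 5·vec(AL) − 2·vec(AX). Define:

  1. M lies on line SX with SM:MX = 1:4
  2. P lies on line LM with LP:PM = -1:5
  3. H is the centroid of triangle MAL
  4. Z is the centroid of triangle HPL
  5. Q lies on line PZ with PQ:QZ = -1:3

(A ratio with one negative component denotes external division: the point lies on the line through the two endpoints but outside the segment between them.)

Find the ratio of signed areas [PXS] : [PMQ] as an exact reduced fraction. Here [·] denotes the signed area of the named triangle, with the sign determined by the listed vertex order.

[PXS]:[PMQ] = -180/7

Set A = (0, 0), L = (1, 0), X = (0, 1), S = (5, -2); any affine frame gives the same invariant.
1. M lies on line SX with SM:MX = 1:4 ⇒ M = (4, -7/5)
2. P lies on line LM with LP:PM = -1:5 ⇒ P = (1/4, 7/20)
3. H is the centroid of triangle MAL ⇒ H = (5/3, -7/15)
4. Z is the centroid of triangle HPL ⇒ Z = (35/36, -7/180)
5. Q lies on line PZ with PQ:QZ = -1:3 ⇒ Q = (-1/9, 49/90)
2·[PXS] = -5/2, 2·[PMQ] = 7/72
[PXS]:[PMQ] = -5/2:7/72 = -180/7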